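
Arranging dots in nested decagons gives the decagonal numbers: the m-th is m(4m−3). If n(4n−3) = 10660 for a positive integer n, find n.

Set n(4n−3) = 10660, giving 4n² − 3n − 10660 = 0.
So n = (3 + 413) / 8 = 416/8 = 52.

52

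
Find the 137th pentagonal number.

The 137th pentagonal number is n(3n−1)/2 with n = 137.
137·(3·137 − 1)/2 = 137·410/2 = 137·205 = 28085.

28085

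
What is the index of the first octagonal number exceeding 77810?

Solve n(3n−2) > 77810 for integer n.
The largest n with value ≤ 77810 is 161 (since 77441 ≤ 77810 < 78408), so the first above is n = 162, value 78408.

162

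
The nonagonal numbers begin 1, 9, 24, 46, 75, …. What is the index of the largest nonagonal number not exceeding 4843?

Solve n(7n−5)/2 ≤ 4843 for integer n.
n = 37 gives 4699 ≤ 4843, while n = 38 gives 4959 > 4843; so the answer is index 37.

37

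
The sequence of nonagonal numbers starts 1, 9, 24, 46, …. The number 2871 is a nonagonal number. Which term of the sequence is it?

Set n(7n−5)/2 = 2871, giving 7n² − 5n − 5742 = 0.
So n = (5 + 401) / 14 = 406/14 = 29.

29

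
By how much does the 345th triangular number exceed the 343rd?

689

345·346/2 = 59685 and 343·344/2 = 58996.
Difference: 59685 − 58996 = 689.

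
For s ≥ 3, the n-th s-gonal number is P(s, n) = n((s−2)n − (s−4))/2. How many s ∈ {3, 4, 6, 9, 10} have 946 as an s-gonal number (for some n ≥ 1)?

s = 3: P(3, 43) = 946. ✓
s = 4: P(4, 30) = 900 and P(4, 31) = 961; 946 is not s-gonal.
s = 6: P(6, 22) = 946. ✓
s = 9: P(9, 16) = 856 and P(9, 17) = 969; 946 is not s-gonal.
s = 10: P(10, 15) = 855 and P(10, 16) = 976; 946 is not s-gonal.
Hits: s ∈ {3, 6} → 2.

2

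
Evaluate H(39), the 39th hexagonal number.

39·(2·39 − 1) = 39·77 = 3003.

3003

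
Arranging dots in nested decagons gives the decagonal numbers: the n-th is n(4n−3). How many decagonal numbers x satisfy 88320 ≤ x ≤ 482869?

199

The n-th decagonal number is n(4n−3).
Smallest index with value ≥ 88320: n = 149 (giving 88357).
Largest index with value ≤ 482869: n = 347 (giving 480595).
Indices 149 through 347: 199 terms.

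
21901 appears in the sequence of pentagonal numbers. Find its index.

Set n(3n−1)/2 = 21901, giving 3n² − n − 43802 = 0.
The discriminant is 1 + 24·21901 = 525625, and √525625 = 725.
So n = (1 + 725) / 6 = 726/6 = 121.
Check: 121·(3·121 − 1)/2 = 21901. ✓

121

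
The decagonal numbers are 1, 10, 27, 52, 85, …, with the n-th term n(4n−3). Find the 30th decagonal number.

The 30th decagonal number is n(4n−3) with n = 30.
30·(4·30 − 3) = 30·117 = 3510.

3510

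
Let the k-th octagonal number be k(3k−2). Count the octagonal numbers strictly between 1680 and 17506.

52

The n-th octagonal number is n(3n−2).
Smallest index with value > 1680: n = 25 (giving 1825).
Largest index with value < 17506: n = 76 (giving 17176).
Indices 25 through 76: 52 terms.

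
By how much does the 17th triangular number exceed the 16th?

Consecutive triangular numbers differ by n: T_{17} − T_{16} = 17.

17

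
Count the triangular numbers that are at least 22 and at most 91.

The n-th triangular number is n(n+1)/2.
Smallest index with value ≥ 22: n = 7 (giving 28).
Largest index with value ≤ 91: n = 13 (giving 91).
Indices 7 through 13: 7 terms.

7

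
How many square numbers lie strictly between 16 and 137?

7

The n-th square number is n².
Smallest index with value > 16: n = 5 (giving 25).
Largest index with value < 137: n = 11 (giving 121).
Indices 5 through 11: 7 terms.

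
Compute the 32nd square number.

The 32nd square number is n² with n = 32.
32² = 1024.

1024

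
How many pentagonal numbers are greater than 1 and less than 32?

3

The n-th pentagonal number is n(3n−1)/2.
Smallest index with value > 1: n = 2 (giving 5).
Largest index with value < 32: n = 4 (giving 22).
Indices 2 through 4: 3 terms.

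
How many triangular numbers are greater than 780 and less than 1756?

The n-th triangular number is n(n+1)/2.
Smallest index with value > 780: n = 40 (giving 820).
Largest index with value < 1756: n = 58 (giving 1711).
Indices 40 through 58: 19 terms.

19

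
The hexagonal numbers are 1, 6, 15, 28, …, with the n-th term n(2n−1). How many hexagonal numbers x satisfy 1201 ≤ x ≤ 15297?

63

The n-th hexagonal number is n(2n−1).
Smallest index with value ≥ 1201: n = 25 (giving 1225).
Largest index with value ≤ 15297: n = 87 (giving 15051).
Indices 25 through 87: 63 terms.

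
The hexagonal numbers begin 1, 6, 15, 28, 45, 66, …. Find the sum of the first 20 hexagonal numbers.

Σ i(2i−1) = 2Σi² − Σi over i = 1..20.
Σi = 210 and Σi² = 2870.
2·2870 − 1·210 = 5530.

5530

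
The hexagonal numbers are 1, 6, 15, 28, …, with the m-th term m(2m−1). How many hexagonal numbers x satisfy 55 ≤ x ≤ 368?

The n-th hexagonal number is n(2n−1).
Smallest index with value ≥ 55: n = 6 (giving 66).
Largest index with value ≤ 368: n = 13 (giving 325).
Indices 6 through 13: 8 terms.

8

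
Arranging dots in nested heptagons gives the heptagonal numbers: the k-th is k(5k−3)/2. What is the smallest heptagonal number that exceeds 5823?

Solve n(5n−3)/2 > 5823 for integer n.
The largest n with value ≤ 5823 is 48 (since 5688 ≤ 5823 < 5929), so the first above is n = 49, value 5929.

5929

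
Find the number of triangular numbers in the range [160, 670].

19

The n-th triangular number is n(n+1)/2.
Smallest index with value ≥ 160: n = 18 (giving 171).
Largest index with value ≤ 670: n = 36 (giving 666).
Indices 18 through 36: 19 terms.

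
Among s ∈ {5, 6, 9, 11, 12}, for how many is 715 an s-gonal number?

2

s = 5: P(5, 22) = 715. ✓
s = 6: P(6, 19) = 703 and P(6, 20) = 780; 715 is not s-gonal.
s = 9: P(9, 14) = 651 and P(9, 15) = 750; 715 is not s-gonal.
s = 11: P(11, 13) = 715. ✓
s = 12: P(12, 12) = 672 and P(12, 13) = 793; 715 is not s-gonal.
Hits: s ∈ {5, 11} → 2.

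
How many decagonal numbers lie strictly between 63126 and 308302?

151

The n-th decagonal number is n(4n−3).
Smallest index with value > 63126: n = 127 (giving 64135).
Largest index with value < 308302: n = 277 (giving 306085).
Indices 127 through 277: 151 terms.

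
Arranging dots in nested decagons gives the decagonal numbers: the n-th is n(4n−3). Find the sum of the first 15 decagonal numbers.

Σ i(4i−3) = 4Σi² − 3Σi over i = 1..15.
Σi = 120 and Σi² = 1240.
4·1240 − 3·120 = 4600.

4600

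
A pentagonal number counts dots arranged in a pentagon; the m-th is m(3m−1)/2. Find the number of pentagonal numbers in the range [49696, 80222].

The n-th pentagonal number is n(3n−1)/2.
Smallest index with value ≥ 49696: n = 183 (giving 50142).
Largest index with value ≤ 80222: n = 231 (giving 79926).
Indices 183 through 231: 49 terms.

49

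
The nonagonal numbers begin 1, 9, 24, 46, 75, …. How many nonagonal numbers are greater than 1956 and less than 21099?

53

The n-th nonagonal number is n(7n−5)/2.
Smallest index with value > 1956: n = 25 (giving 2125).
Largest index with value < 21099: n = 77 (giving 20559).
Indices 25 through 77: 53 terms.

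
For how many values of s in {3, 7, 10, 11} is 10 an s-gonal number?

s = 3: P(3, 4) = 10. ✓
s = 7: P(7, 2) = 7 and P(7, 3) = 18; 10 is not s-gonal.
s = 10: P(10, 2) = 10. ✓
s = 11: P(11, 1) = 1 and P(11, 2) = 11; 10 is not s-gonal.
Hits: s ∈ {3, 10} → 2.

2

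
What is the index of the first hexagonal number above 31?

5

Solve n(2n−1) > 31 for integer n.
The largest n with value ≤ 31 is 4 (since 28 ≤ 31 < 45), so the first above is n = 5, value 45.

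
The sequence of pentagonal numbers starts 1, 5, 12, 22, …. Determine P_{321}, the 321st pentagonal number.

The 321st pentagonal number is n(3n−1)/2 with n = 321.
321·(3·321 − 1)/2 = 321·962/2 = 321·481 = 154401.

154401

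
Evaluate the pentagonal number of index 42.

2625

The 42nd pentagonal number is n(3n−1)/2 with n = 42.
42·(3·42 − 1)/2 = 42·125/2 = 2625.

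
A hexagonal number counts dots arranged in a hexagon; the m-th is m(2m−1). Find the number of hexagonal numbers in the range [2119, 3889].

12

The n-th hexagonal number is n(2n−1).
Smallest index with value ≥ 2119: n = 33 (giving 2145).
Largest index with value ≤ 3889: n = 44 (giving 3828).
Indices 33 through 44: 12 terms.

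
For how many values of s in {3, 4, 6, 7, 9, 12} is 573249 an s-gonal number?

1

s = 3: P(3, 1070) = 572985 and P(3, 1071) = 574056; 573249 is not s-gonal.
s = 4: P(4, 757) = 573049 and P(4, 758) = 574564; 573249 is not s-gonal.
s = 6: P(6, 535) = 571915 and P(6, 536) = 574056; 573249 is not s-gonal.
s = 7: P(7, 479) = 572884 and P(7, 480) = 575280; 573249 is not s-gonal.
s = 9: P(9, 405) = 573075 and P(9, 406) = 575911; 573249 is not s-gonal.
s = 12: P(12, 339) = 573249. ✓
Hits: s ∈ {12} → 1.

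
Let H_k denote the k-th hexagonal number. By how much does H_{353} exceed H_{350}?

4215

353·(2·353 − 1) = 248865 and 350·(2·350 − 1) = 244650.
Difference: 248865 − 244650 = 4215.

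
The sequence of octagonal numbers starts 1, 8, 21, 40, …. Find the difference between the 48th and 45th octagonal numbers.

48·(3·48 − 2) = 6816 and 45·(3·45 − 2) = 5985.
Difference: 6816 − 5985 = 831.

831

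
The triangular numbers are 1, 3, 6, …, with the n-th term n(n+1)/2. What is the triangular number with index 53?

1431

The 53rd triangular number is n(n+1)/2 with n = 53.
53·54/2 = 2862/2 = 1431.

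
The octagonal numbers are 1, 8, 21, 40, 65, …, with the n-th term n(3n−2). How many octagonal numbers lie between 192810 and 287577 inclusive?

56

The n-th octagonal number is n(3n−2).
Smallest index with value ≥ 192810: n = 254 (giving 193040).
Largest index with value ≤ 287577: n = 309 (giving 285825).
Indices 254 through 309: 56 terms.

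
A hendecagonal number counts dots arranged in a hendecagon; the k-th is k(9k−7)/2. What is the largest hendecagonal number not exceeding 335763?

334425

Solve n(9n−7)/2 ≤ 335763 for integer n.
n = 273 gives 334425 ≤ 335763, while n = 274 gives 336883 > 335763; so the answer is 334425.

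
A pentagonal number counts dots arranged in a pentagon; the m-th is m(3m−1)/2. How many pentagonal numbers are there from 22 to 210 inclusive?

The n-th pentagonal number is n(3n−1)/2.
Smallest index with value ≥ 22: n = 4 (giving 22).
Largest index with value ≤ 210: n = 12 (giving 210).
Indices 4 through 12: 9 terms.

9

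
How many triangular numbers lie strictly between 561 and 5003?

The n-th triangular number is n(n+1)/2.
Smallest index with value > 561: n = 34 (giving 595).
Largest index with value < 5003: n = 99 (giving 4950).
Indices 34 through 99: 66 terms.

66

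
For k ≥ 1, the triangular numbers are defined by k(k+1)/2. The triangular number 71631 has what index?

378

Set n(n+1)/2 = 71631, giving n² + n − 143262 = 0.
The discriminant is 1 + 8·71631 = 573049, and √573049 = 757.
So n = (-1 + 757) / 2 = 756/2 = 378.
Check: 378·379/2 = 71631. ✓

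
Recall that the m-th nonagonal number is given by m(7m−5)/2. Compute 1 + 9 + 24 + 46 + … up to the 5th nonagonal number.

Σ i(7i−5)/2 = (7Σi² − 5Σi) / 2 over i = 1..5.
Σi = 15 and Σi² = 55.
(7·55 − 5·15) / 2 = 310/2 = 155.

155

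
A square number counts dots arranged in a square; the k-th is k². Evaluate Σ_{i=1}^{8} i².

Σ_{i=1}^{8} i² = 8·9·17/6 = 204.

204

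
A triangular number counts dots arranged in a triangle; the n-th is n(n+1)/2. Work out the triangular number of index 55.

55·56/2 = 3080/2 = 1540.

1540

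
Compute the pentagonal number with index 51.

The 51st pentagonal number is n(3n−1)/2 with n = 51.
51·(3·51 − 1)/2 = 51·152/2 = 51·76 = 3876.

3876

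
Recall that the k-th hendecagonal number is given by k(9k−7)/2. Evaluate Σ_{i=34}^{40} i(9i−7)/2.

42343

Σ i(9i−7)/2 = (9Σi² − 7Σi) / 2 over i = 34..40.
Σi = 820 − 561 = 259 and Σi² = 22140 − 12529 = 9611.
(9·9611 − 7·259) / 2 = 84686/2 = 42343.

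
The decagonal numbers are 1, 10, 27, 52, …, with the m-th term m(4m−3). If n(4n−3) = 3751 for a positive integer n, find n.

31

Set n(4n−3) = 3751, giving 4n² − 3n − 3751 = 0.
So n = (3 + 245) / 8 = 248/8 = 31.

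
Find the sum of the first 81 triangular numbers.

Σ i(i+1)/2 = (Σi² + Σi) / 2 over i = 1..81.
Σi = 3321 and Σi² = 180441.
(1·180441 + 1·3321) / 2 = 183762/2 = 91881.

91881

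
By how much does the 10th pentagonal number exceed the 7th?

10·(3·10 − 1)/2 = 145 and 7·(3·7 − 1)/2 = 70.
Difference: 145 − 70 = 75.

75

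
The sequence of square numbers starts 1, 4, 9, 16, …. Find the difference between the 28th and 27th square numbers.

55

n² − (n−1)² = 2n − 1, so 28² − 27² = 2·28 − 1 = 55.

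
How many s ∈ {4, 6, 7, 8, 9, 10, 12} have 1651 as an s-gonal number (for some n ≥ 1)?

s = 4: P(4, 40) = 1600 and P(4, 41) = 1681; 1651 is not s-gonal.
s = 6: P(6, 28) = 1540 and P(6, 29) = 1653; 1651 is not s-gonal.
s = 7: P(7, 26) = 1651. ✓
s = 8: P(8, 23) = 1541 and P(8, 24) = 1680; 1651 is not s-gonal.
s = 9: P(9, 22) = 1639 and P(9, 23) = 1794; 1651 is not s-gonal.
s = 10: P(10, 20) = 1540 and P(10, 21) = 1701; 1651 is not s-gonal.
s = 12: P(12, 18) = 1548 and P(12, 19) = 1729; 1651 is not s-gonal.
Hits: s ∈ {7} → 1.

1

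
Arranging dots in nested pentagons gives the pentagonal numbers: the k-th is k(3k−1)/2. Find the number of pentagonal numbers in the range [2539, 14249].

56

The n-th pentagonal number is n(3n−1)/2.
Smallest index with value ≥ 2539: n = 42 (giving 2625).
Largest index with value ≤ 14249: n = 97 (giving 14065).
Indices 42 through 97: 56 terms.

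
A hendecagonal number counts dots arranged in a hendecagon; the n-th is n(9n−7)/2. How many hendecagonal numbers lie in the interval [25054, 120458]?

89

The n-th hendecagonal number is n(9n−7)/2.
Smallest index with value ≥ 25054: n = 76 (giving 25726).
Largest index with value ≤ 120458: n = 164 (giving 120458).
Indices 76 through 164: 89 terms.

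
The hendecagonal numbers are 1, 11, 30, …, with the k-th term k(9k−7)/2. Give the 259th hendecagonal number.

300958

259·(9·259 − 7)/2 = 259·2324/2 = 259·1162 = 300958.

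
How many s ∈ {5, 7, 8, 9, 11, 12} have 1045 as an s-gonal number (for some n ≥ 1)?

1

s = 5: P(5, 26) = 1001 and P(5, 27) = 1080; 1045 is not s-gonal.
s = 7: P(7, 20) = 970 and P(7, 21) = 1071; 1045 is not s-gonal.
s = 8: P(8, 19) = 1045. ✓
s = 9: P(9, 17) = 969 and P(9, 18) = 1089; 1045 is not s-gonal.
s = 11: P(11, 15) = 960 and P(11, 16) = 1096; 1045 is not s-gonal.
s = 12: P(12, 14) = 924 and P(12, 15) = 1065; 1045 is not s-gonal.
Hits: s ∈ {8} → 1.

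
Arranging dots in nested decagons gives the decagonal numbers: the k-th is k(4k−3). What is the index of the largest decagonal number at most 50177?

Solve n(4n−3) ≤ 50177 for integer n.
n = 112 gives 49840 ≤ 50177, while n = 113 gives 50737 > 50177; so the answer is index 112.

112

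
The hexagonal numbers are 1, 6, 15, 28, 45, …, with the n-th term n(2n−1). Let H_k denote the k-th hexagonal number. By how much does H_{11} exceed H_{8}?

11·(2·11 − 1) = 231 and 8·(2·8 − 1) = 120.
Difference: 231 − 120 = 111.

111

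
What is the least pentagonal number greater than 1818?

1820

Solve n(3n−1)/2 > 1818 for integer n.
The largest n with value ≤ 1818 is 34 (since 1717 ≤ 1818 < 1820), so the first above is n = 35, value 1820.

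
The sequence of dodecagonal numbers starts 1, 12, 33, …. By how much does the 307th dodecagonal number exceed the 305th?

6112

307·(5·307 − 4) = 470017 and 305·(5·305 − 4) = 463905.
Difference: 470017 − 463905 = 6112.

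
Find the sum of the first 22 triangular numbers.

2024

Σ i(i+1)/2 = (Σi² + Σi) / 2 over i = 1..22.
Σi = 253 and Σi² = 3795.
(1·3795 + 1·253) / 2 = 4048/2 = 2024.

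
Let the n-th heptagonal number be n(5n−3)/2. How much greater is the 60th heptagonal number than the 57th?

873

60·(5·60 − 3)/2 = 8910 and 57·(5·57 − 3)/2 = 8037.
Difference: 8910 − 8037 = 873.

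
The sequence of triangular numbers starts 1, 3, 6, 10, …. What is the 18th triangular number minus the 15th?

51

18·19/2 = 171 and 15·16/2 = 120.
Difference: 171 − 120 = 51.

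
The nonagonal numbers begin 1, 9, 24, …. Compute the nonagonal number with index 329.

378021

The 329th nonagonal number is n(7n−5)/2 with n = 329.
329·(7·329 − 5)/2 = 329·2298/2 = 329·1149 = 378021.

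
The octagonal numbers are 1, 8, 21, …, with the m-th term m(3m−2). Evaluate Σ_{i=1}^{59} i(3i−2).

207090

Σ i(3i−2) = 3Σi² − 2Σi over i = 1..59.
Σi = 1770 and Σi² = 70210.
3·70210 − 2·1770 = 207090.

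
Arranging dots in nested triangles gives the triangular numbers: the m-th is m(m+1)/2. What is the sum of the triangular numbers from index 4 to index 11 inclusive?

276

Σ i(i+1)/2 = (Σi² + Σi) / 2 over i = 4..11.
Σi = 66 − 6 = 60 and Σi² = 506 − 14 = 492.
(1·492 + 1·60) / 2 = 552/2 = 276.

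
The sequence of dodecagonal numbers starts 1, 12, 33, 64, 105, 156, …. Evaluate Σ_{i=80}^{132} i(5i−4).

Σ i(5i−4) = 5Σi² − 4Σi over i = 80..132.
Σi = 8778 − 3160 = 5618 and Σi² = 775390 − 167480 = 607910.
5·607910 − 4·5618 = 3017078.

3017078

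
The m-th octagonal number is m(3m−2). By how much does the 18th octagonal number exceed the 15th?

18·(3·18 − 2) = 936 and 15·(3·15 − 2) = 645.
Difference: 936 − 645 = 291.

291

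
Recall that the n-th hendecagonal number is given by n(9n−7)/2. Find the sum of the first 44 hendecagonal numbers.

Σ i(9i−7)/2 = (9Σi² − 7Σi) / 2 over i = 1..44.
Σi = 990 and Σi² = 29370.
(9·29370 − 7·990) / 2 = 257400/2 = 128700.

128700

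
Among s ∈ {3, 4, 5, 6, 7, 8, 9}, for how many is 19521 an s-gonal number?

s = 3: P(3, 197) = 19503 and P(3, 198) = 19701; 19521 is not s-gonal.
s = 4: P(4, 139) = 19321 and P(4, 140) = 19600; 19521 is not s-gonal.
s = 5: P(5, 114) = 19437 and P(5, 115) = 19780; 19521 is not s-gonal.
s = 6: P(6, 99) = 19503 and P(6, 100) = 19900; 19521 is not s-gonal.
s = 7: P(7, 88) = 19228 and P(7, 89) = 19669; 19521 is not s-gonal.
s = 8: P(8, 81) = 19521. ✓
s = 9: P(9, 75) = 19500 and P(9, 76) = 20026; 19521 is not s-gonal.
Hits: s ∈ {8} → 1.

1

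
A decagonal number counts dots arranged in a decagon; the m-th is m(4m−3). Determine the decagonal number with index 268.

286492

The 268th decagonal number is n(4n−3) with n = 268.
268·(4·268 − 3) = 268·1069 = 286492.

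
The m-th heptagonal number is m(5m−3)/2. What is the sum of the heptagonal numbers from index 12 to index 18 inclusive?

3850

Σ i(5i−3)/2 = (5Σi² − 3Σi) / 2 over i = 12..18.
Σi = 171 − 66 = 105 and Σi² = 2109 − 506 = 1603.
(5·1603 − 3·105) / 2 = 7700/2 = 3850.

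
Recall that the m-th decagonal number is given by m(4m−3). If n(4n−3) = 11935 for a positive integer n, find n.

55

Set n(4n−3) = 11935, giving 4n² − 3n − 11935 = 0.
The discriminant is 9 + 16·11935 = 190969, and √190969 = 437.
So n = (3 + 437) / 8 = 440/8 = 55.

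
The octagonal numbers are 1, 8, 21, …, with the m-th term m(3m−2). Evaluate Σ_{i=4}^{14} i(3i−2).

Σ i(3i−2) = 3Σi² − 2Σi over i = 4..14.
Σi = 105 − 6 = 99 and Σi² = 1015 − 14 = 1001.
3·1001 − 2·99 = 2805.

2805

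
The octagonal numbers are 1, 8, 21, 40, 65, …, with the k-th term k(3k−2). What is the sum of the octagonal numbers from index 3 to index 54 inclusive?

Σ i(3i−2) = 3Σi² − 2Σi over i = 3..54.
Σi = 1485 − 3 = 1482 and Σi² = 53955 − 5 = 53950.
3·53950 − 2·1482 = 158886.

158886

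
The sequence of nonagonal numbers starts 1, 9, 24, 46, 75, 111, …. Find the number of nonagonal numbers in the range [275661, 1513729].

The n-th nonagonal number is n(7n−5)/2.
Smallest index with value ≥ 275661: n = 281 (giving 275661).
Largest index with value ≤ 1513729: n = 658 (giving 1513729).
Indices 281 through 658: 378 terms.

378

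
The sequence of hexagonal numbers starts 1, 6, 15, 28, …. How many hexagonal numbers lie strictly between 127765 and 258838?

The n-th hexagonal number is n(2n−1).
Smallest index with value > 127765: n = 254 (giving 128778).
Largest index with value < 258838: n = 359 (giving 257403).
Indices 254 through 359: 106 terms.

106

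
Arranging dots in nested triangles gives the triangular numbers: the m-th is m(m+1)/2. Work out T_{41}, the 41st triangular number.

861

The 41st triangular number is n(n+1)/2 with n = 41.
41·42/2 = 1722/2 = 861.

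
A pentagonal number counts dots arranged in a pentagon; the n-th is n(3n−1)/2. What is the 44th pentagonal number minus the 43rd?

Consecutive pentagonal numbers differ by 3n − 2: here 3·44 − 2 = 130.

130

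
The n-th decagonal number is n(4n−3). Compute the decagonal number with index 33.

4257

The 33rd decagonal number is n(4n−3) with n = 33.
33·(4·33 − 3) = 33·129 = 4257.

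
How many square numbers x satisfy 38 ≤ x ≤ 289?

11

The n-th square number is n².
Smallest index with value ≥ 38: n = 7 (giving 49).
Largest index with value ≤ 289: n = 17 (giving 289).
Indices 7 through 17: 11 terms.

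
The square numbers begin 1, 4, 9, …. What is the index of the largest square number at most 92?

9

Solve n² ≤ 92 for integer n.
n = 9 gives 81 ≤ 92, while n = 10 gives 100 > 92; so the answer is index 9.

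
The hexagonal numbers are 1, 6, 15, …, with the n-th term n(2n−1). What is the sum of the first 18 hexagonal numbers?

4047

Σ i(2i−1) = 2Σi² − Σi over i = 1..18.
Σi = 171 and Σi² = 2109.
2·2109 − 1·171 = 4047.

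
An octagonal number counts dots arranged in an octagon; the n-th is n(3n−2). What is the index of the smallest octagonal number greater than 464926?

395

Solve n(3n−2) > 464926 for integer n.
The largest n with value ≤ 464926 is 394 (since 464920 ≤ 464926 < 467285), so the first above is n = 395, value 467285.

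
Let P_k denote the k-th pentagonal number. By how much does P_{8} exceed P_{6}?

8·(3·8 − 1)/2 = 92 and 6·(3·6 − 1)/2 = 51.
Difference: 92 − 51 = 41.

41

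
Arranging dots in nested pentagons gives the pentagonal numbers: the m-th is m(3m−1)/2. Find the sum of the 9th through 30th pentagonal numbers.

Σ i(3i−1)/2 = (3Σi² − Σi) / 2 over i = 9..30.
Σi = 465 − 36 = 429 and Σi² = 9455 − 204 = 9251.
(3·9251 − 1·429) / 2 = 27324/2 = 13662.

13662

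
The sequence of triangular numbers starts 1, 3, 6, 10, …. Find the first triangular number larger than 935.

946

Solve n(n+1)/2 > 935 for integer n.
The largest n with value ≤ 935 is 42 (since 903 ≤ 935 < 946), so the first above is n = 43, value 946.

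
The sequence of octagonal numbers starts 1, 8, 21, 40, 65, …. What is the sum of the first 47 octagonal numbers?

104904

Σ i(3i−2) = 3Σi² − 2Σi over i = 1..47.
Σi = 1128 and Σi² = 35720.
3·35720 − 2·1128 = 104904.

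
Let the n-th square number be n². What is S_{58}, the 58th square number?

The 58th square number is n² with n = 58.
58² = 3364.

3364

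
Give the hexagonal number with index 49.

The 49th hexagonal number is n(2n−1) with n = 49.
49·(2·49 − 1) = 49·97 = 4753.

4753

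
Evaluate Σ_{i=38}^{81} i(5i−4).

803858

Σ i(5i−4) = 5Σi² − 4Σi over i = 38..81.
Σi = 3321 − 703 = 2618 and Σi² = 180441 − 17575 = 162866.
5·162866 − 4·2618 = 803858.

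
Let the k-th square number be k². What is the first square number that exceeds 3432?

Solve n² > 3432 for integer n.
The largest n with value ≤ 3432 is 58 (since 3364 ≤ 3432 < 3481), so the first above is n = 59, value 3481.

3481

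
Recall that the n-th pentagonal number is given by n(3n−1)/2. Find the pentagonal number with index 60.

5370

The 60th pentagonal number is n(3n−1)/2 with n = 60.
60·(3·60 − 1)/2 = 60·179/2 = 5370.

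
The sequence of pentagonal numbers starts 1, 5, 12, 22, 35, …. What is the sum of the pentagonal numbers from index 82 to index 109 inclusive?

384454

Σ i(3i−1)/2 = (3Σi² − Σi) / 2 over i = 82..109.
Σi = 5995 − 3321 = 2674 and Σi² = 437635 − 180441 = 257194.
(3·257194 − 1·2674) / 2 = 768908/2 = 384454.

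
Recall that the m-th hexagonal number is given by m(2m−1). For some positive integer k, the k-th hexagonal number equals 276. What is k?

12

Set n(2n−1) = 276, giving 2n² − n − 276 = 0.
The discriminant is 1 + 8·276 = 2209, and √2209 = 47.
So n = (1 + 47) / 4 = 48/4 = 12.
Check: 12·(2·12 − 1) = 276. ✓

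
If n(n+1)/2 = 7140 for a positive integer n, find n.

119

Set n(n+1)/2 = 7140, giving n² + n − 14280 = 0.
The discriminant is 1 + 8·7140 = 57121, and √57121 = 239.
So n = (-1 + 239) / 2 = 238/2 = 119.
Check: 119·120/2 = 7140. ✓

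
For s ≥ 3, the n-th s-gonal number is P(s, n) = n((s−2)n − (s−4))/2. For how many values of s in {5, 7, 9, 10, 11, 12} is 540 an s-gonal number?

2

s = 5: P(5, 19) = 532 and P(5, 20) = 590; 540 is not s-gonal.
s = 7: P(7, 15) = 540. ✓
s = 9: P(9, 12) = 474 and P(9, 13) = 559; 540 is not s-gonal.
s = 10: P(10, 12) = 540. ✓
s = 11: P(11, 11) = 506 and P(11, 12) = 606; 540 is not s-gonal.
s = 12: P(12, 10) = 460 and P(12, 11) = 561; 540 is not s-gonal.
Hits: s ∈ {7, 10} → 2.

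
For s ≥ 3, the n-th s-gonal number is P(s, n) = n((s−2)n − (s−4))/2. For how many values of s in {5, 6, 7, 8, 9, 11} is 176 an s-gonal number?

s = 5: P(5, 11) = 176. ✓
s = 6: P(6, 9) = 153 and P(6, 10) = 190; 176 is not s-gonal.
s = 7: P(7, 8) = 148 and P(7, 9) = 189; 176 is not s-gonal.
s = 8: P(8, 8) = 176. ✓
s = 9: P(9, 7) = 154 and P(9, 8) = 204; 176 is not s-gonal.
s = 11: P(11, 6) = 141 and P(11, 7) = 196; 176 is not s-gonal.
Hits: s ∈ {5, 8} → 2.

2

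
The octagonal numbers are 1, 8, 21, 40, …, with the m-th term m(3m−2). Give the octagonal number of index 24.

1680

The 24th octagonal number is n(3n−2) with n = 24.
24·(3·24 − 2) = 24·70 = 1680.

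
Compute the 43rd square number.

The 43rd square number is n² with n = 43.
43² = 1849.

1849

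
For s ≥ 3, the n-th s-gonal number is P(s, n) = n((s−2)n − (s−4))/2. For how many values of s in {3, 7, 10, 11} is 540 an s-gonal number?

s = 3: P(3, 32) = 528 and P(3, 33) = 561; 540 is not s-gonal.
s = 7: P(7, 15) = 540. ✓
s = 10: P(10, 12) = 540. ✓
s = 11: P(11, 11) = 506 and P(11, 12) = 606; 540 is not s-gonal.
Hits: s ∈ {7, 10} → 2.

2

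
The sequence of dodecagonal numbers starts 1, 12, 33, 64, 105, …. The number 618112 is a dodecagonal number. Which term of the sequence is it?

352

Set n(5n−4) = 618112, giving 5n² − 4n − 618112 = 0.
The discriminant is 16 + 20·618112 = 12362256, and √12362256 = 3516.
So n = (4 + 3516) / 10 = 3520/10 = 352.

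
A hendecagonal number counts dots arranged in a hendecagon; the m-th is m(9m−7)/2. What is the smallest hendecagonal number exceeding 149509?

Solve n(9n−7)/2 > 149509 for integer n.
The largest n with value ≤ 149509 is 182 (since 148421 ≤ 149509 < 150060), so the first above is n = 183, value 150060.

150060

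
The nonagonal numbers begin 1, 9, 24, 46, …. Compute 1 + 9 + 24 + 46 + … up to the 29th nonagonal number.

Σ i(7i−5)/2 = (7Σi² − 5Σi) / 2 over i = 1..29.
Σi = 435 and Σi² = 8555.
(7·8555 − 5·435) / 2 = 57710/2 = 28855.

28855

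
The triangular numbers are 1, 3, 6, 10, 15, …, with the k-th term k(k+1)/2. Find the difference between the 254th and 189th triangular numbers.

14430

254·255/2 = 32385 and 189·190/2 = 17955.
Difference: 32385 − 17955 = 14430.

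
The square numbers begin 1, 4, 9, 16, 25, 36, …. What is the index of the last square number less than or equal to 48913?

Solve n² ≤ 48913 for integer n.
n = 221 gives 48841 ≤ 48913, while n = 222 gives 49284 > 48913; so the answer is index 221.

221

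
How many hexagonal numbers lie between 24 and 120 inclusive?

The n-th hexagonal number is n(2n−1).
Smallest index with value ≥ 24: n = 4 (giving 28).
Largest index with value ≤ 120: n = 8 (giving 120).
Indices 4 through 8: 5 terms.

5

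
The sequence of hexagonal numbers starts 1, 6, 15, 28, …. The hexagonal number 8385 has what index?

65

Set n(2n−1) = 8385, giving 2n² − n − 8385 = 0.
So n = (1 + 259) / 4 = 260/4 = 65.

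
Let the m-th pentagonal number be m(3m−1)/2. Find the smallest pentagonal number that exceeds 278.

Solve n(3n−1)/2 > 278 for integer n.
The largest n with value ≤ 278 is 13 (since 247 ≤ 278 < 287), so the first above is n = 14, value 287.

287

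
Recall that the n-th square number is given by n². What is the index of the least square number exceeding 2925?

Solve n² > 2925 for integer n.
The largest n with value ≤ 2925 is 54 (since 2916 ≤ 2925 < 3025), so the first above is n = 55, value 3025.

55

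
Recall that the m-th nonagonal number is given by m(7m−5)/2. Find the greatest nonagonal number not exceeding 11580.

Solve n(7n−5)/2 ≤ 11580 for integer n.
n = 57 gives 11229 ≤ 11580, while n = 58 gives 11629 > 11580; so the answer is 11229.

11229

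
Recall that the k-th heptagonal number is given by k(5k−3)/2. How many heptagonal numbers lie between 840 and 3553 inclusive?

The n-th heptagonal number is n(5n−3)/2.
Smallest index with value ≥ 840: n = 19 (giving 874).
Largest index with value ≤ 3553: n = 38 (giving 3553).
Indices 19 through 38: 20 terms.

20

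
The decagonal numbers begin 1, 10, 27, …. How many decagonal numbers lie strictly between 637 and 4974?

22

The n-th decagonal number is n(4n−3).
Smallest index with value > 637: n = 14 (giving 742).
Largest index with value < 4974: n = 35 (giving 4795).
Indices 14 through 35: 22 terms.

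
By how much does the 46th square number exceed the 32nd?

46² = 2116 and 32² = 1024.
Difference: 2116 − 1024 = 1092.

1092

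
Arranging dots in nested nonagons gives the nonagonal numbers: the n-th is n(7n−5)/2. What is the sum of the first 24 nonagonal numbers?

Σ i(7i−5)/2 = (7Σi² − 5Σi) / 2 over i = 1..24.
Σi = 300 and Σi² = 4900.
(7·4900 − 5·300) / 2 = 32800/2 = 16400.

16400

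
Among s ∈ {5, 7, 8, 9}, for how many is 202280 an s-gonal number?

s = 5: P(5, 367) = 201850 and P(5, 368) = 202952; 202280 is not s-gonal.
s = 7: P(7, 284) = 201214 and P(7, 285) = 202635; 202280 is not s-gonal.
s = 8: P(8, 260) = 202280. ✓
s = 9: P(9, 240) = 201000 and P(9, 241) = 202681; 202280 is not s-gonal.
Hits: s ∈ {8} → 1.

1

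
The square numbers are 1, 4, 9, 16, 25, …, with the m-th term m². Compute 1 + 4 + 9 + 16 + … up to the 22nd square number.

Σ_{i=1}^{22} i² = 22·23·45/6 = 3795.

3795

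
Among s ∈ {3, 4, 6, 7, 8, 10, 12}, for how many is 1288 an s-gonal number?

1

s = 3: P(3, 50) = 1275 and P(3, 51) = 1326; 1288 is not s-gonal.
s = 4: P(4, 35) = 1225 and P(4, 36) = 1296; 1288 is not s-gonal.
s = 6: P(6, 25) = 1225 and P(6, 26) = 1326; 1288 is not s-gonal.
s = 7: P(7, 23) = 1288. ✓
s = 8: P(8, 21) = 1281 and P(8, 22) = 1408; 1288 is not s-gonal.
s = 10: P(10, 18) = 1242 and P(10, 19) = 1387; 1288 is not s-gonal.
s = 12: P(12, 16) = 1216 and P(12, 17) = 1377; 1288 is not s-gonal.
Hits: s ∈ {7} → 1.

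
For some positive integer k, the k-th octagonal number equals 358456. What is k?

346

Set n(3n−2) = 358456, giving 3n² − 2n − 358456 = 0.
The discriminant is 4 + 12·358456 = 4301476, and √4301476 = 2074.
So n = (2 + 2074) / 6 = 2076/6 = 346.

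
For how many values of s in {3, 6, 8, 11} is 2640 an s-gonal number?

1

s = 3: P(3, 72) = 2628 and P(3, 73) = 2701; 2640 is not s-gonal.
s = 6: P(6, 36) = 2556 and P(6, 37) = 2701; 2640 is not s-gonal.
s = 8: P(8, 30) = 2640. ✓
s = 11: P(11, 24) = 2508 and P(11, 25) = 2725; 2640 is not s-gonal.
Hits: s ∈ {8} → 1.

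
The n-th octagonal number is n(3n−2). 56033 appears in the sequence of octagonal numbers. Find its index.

Set n(3n−2) = 56033, giving 3n² − 2n − 56033 = 0.
The discriminant is 4 + 12·56033 = 672400, and √672400 = 820.
So n = (2 + 820) / 6 = 822/6 = 137.
Check: 137·(3·137 − 2) = 56033. ✓

137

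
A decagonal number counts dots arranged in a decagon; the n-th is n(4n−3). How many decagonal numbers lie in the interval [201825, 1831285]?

The n-th decagonal number is n(4n−3).
Smallest index with value ≥ 201825: n = 225 (giving 201825).
Largest index with value ≤ 1831285: n = 677 (giving 1831285).
Indices 225 through 677: 453 terms.

453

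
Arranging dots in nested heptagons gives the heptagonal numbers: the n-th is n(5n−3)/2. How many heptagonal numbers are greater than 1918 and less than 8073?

The n-th heptagonal number is n(5n−3)/2.
Smallest index with value > 1918: n = 29 (giving 2059).
Largest index with value < 8073: n = 57 (giving 8037).
Indices 29 through 57: 29 terms.

29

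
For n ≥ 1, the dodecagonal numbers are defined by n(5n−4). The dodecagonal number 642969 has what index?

359

Set n(5n−4) = 642969, giving 5n² − 4n − 642969 = 0.
So n = (4 + 3586) / 10 = 3590/10 = 359.
Check: 359·(5·359 − 4) = 642969. ✓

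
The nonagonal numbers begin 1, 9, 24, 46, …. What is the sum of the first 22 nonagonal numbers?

12650

Σ i(7i−5)/2 = (7Σi² − 5Σi) / 2 over i = 1..22.
Σi = 253 and Σi² = 3795.
(7·3795 − 5·253) / 2 = 25300/2 = 12650.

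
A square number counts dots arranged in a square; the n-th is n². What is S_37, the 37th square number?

1369

The 37th square number is n² with n = 37.
37² = 1369.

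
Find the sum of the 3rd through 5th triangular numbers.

31

Σ i(i+1)/2 = (Σi² + Σi) / 2 over i = 3..5.
Σi = 15 − 3 = 12 and Σi² = 55 − 5 = 50.
(1·50 + 1·12) / 2 = 62/2 = 31.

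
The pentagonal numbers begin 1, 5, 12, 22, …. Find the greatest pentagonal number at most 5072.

5017

Solve n(3n−1)/2 ≤ 5072 for integer n.
n = 58 gives 5017 ≤ 5072, while n = 59 gives 5192 > 5072; so the answer is 5017.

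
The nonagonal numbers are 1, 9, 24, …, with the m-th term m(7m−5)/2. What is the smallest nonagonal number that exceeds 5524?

5781

Solve n(7n−5)/2 > 5524 for integer n.
The largest n with value ≤ 5524 is 40 (since 5500 ≤ 5524 < 5781), so the first above is n = 41, value 5781.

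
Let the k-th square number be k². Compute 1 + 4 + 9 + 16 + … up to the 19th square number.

Σ_{i=1}^{19} i² = 19·20·39/6 = 2470.

2470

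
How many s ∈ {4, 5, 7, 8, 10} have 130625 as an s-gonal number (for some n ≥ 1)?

s = 4: P(4, 361) = 130321 and P(4, 362) = 131044; 130625 is not s-gonal.
s = 5: P(5, 295) = 130390 and P(5, 296) = 131276; 130625 is not s-gonal.
s = 7: P(7, 228) = 129618 and P(7, 229) = 130759; 130625 is not s-gonal.
s = 8: P(8, 209) = 130625. ✓
s = 10: P(10, 181) = 130501 and P(10, 182) = 131950; 130625 is not s-gonal.
Hits: s ∈ {8} → 1.

1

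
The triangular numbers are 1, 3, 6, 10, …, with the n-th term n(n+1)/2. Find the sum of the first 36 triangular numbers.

Σ i(i+1)/2 = (Σi² + Σi) / 2 over i = 1..36.
Σi = 666 and Σi² = 16206.
(1·16206 + 1·666) / 2 = 16872/2 = 8436.

8436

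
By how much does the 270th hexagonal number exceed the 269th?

1077

Consecutive hexagonal numbers differ by 4n − 3: here 4·270 − 3 = 1077.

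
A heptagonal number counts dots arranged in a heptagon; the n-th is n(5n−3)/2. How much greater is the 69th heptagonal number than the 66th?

69·(5·69 − 3)/2 = 11799 and 66·(5·66 − 3)/2 = 10791.
Difference: 11799 − 10791 = 1008.

1008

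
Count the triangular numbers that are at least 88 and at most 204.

7

The n-th triangular number is n(n+1)/2.
Smallest index with value ≥ 88: n = 13 (giving 91).
Largest index with value ≤ 204: n = 19 (giving 190).
Indices 13 through 19: 7 terms.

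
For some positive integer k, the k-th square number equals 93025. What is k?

We need n² = 93025, so n = √93025 = 305.
Check: 305² = 93025. ✓

305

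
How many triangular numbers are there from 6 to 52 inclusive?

The n-th triangular number is n(n+1)/2.
Smallest index with value ≥ 6: n = 3 (giving 6).
Largest index with value ≤ 52: n = 9 (giving 45).
Indices 3 through 9: 7 terms.

7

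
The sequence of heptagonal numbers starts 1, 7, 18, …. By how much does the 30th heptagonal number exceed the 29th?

Consecutive heptagonal numbers differ by 5n − 4: here 5·30 − 4 = 146.

146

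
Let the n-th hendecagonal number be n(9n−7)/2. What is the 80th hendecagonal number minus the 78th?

1415

80·(9·80 − 7)/2 = 28520 and 78·(9·78 − 7)/2 = 27105.
Difference: 28520 − 27105 = 1415.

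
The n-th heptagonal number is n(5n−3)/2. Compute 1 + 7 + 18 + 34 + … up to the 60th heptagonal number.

Σ i(5i−3)/2 = (5Σi² − 3Σi) / 2 over i = 1..60.
Σi = 1830 and Σi² = 73810.
(5·73810 − 3·1830) / 2 = 363560/2 = 181780.

181780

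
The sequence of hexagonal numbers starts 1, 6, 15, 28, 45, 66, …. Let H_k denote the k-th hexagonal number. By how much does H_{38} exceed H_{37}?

149

Consecutive hexagonal numbers differ by 4n − 3: here 4·38 − 3 = 149.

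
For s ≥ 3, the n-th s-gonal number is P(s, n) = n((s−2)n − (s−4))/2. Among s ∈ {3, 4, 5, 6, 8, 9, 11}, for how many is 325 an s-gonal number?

s = 3: P(3, 25) = 325. ✓
s = 4: P(4, 18) = 324 and P(4, 19) = 361; 325 is not s-gonal.
s = 5: P(5, 14) = 287 and P(5, 15) = 330; 325 is not s-gonal.
s = 6: P(6, 13) = 325. ✓
s = 8: P(8, 10) = 280 and P(8, 11) = 341; 325 is not s-gonal.
s = 9: P(9, 10) = 325. ✓
s = 11: P(11, 8) = 260 and P(11, 9) = 333; 325 is not s-gonal.
Hits: s ∈ {3, 6, 9} → 3.

3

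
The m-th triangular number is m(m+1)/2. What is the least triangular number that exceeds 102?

105

Solve n(n+1)/2 > 102 for integer n.
The largest n with value ≤ 102 is 13 (since 91 ≤ 102 < 105), so the first above is n = 14, value 105.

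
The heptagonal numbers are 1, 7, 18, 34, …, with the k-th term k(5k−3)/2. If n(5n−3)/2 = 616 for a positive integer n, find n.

16

Set n(5n−3)/2 = 616, giving 5n² − 3n − 1232 = 0.
The discriminant is 9 + 40·616 = 24649, and √24649 = 157.
So n = (3 + 157) / 10 = 160/10 = 16.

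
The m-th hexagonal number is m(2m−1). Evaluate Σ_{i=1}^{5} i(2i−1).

Σ i(2i−1) = 2Σi² − Σi over i = 1..5.
Σi = 15 and Σi² = 55.
2·55 − 1·15 = 95.

95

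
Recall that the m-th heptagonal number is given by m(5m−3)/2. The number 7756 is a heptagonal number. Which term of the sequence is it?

56

Set n(5n−3)/2 = 7756, giving 5n² − 3n − 15512 = 0.
The discriminant is 9 + 40·7756 = 310249, and √310249 = 557.
So n = (3 + 557) / 10 = 560/10 = 56.
Check: 56·(5·56 − 3)/2 = 7756. ✓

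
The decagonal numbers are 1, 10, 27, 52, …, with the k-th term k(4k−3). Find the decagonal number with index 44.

7612

The 44th decagonal number is n(4n−3) with n = 44.
44·(4·44 − 3) = 44·173 = 7612.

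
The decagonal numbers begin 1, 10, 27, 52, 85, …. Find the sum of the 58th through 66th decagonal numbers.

Σ i(4i−3) = 4Σi² − 3Σi over i = 58..66.
Σi = 2211 − 1653 = 558 and Σi² = 98021 − 63365 = 34656.
4·34656 − 3·558 = 136950.

136950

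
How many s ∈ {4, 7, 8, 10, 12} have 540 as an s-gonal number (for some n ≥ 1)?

s = 4: P(4, 23) = 529 and P(4, 24) = 576; 540 is not s-gonal.
s = 7: P(7, 15) = 540. ✓
s = 8: P(8, 13) = 481 and P(8, 14) = 560; 540 is not s-gonal.
s = 10: P(10, 12) = 540. ✓
s = 12: P(12, 10) = 460 and P(12, 11) = 561; 540 is not s-gonal.
Hits: s ∈ {7, 10} → 2.

2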